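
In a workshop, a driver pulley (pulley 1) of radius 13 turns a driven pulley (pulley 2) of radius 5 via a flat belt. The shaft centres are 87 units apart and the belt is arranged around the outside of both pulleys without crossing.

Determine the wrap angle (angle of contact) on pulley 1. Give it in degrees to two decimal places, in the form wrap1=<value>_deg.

open belt: β = asin((r2−r1)/C) = asin(-8/87) = -5.2760°
wrap1 = π − 2β = 190.5521°
wrap2 = π + 2β = 169.4479°

wrap1=190.55_deg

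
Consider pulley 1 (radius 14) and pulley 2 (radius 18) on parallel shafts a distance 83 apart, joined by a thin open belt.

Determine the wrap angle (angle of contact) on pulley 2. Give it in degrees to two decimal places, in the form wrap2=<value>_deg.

wrap2=185.52_deg

open belt: β = asin((r2−r1)/C) = asin(4/83) = 2.7623°
wrap1 = π − 2β = 174.4754°
wrap2 = π + 2β = 185.5246°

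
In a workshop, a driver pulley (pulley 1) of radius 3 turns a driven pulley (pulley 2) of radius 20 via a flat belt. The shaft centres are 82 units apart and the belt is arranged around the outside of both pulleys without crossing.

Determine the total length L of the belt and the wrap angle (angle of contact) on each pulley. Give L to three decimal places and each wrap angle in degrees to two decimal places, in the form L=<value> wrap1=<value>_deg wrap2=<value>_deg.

open belt: β = asin((r2−r1)/C) = asin(17/82) = 11.9652°
wrap1 = π − 2β = 156.0697°
wrap2 = π + 2β = 203.9303°
tangent length = C·cosβ = 80.2185
L = r1·wrap1 + r2·wrap2 + 2·C·cosβ = 3·2.7239 + 20·3.5593 + 2·80.2185 = 239.7938

L=239.794 wrap1=156.07_deg wrap2=203.93_deg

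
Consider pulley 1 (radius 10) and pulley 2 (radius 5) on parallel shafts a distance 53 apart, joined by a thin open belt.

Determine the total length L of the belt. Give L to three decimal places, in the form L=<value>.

L=153.596

open belt: β = asin((r2−r1)/C) = asin(-5/53) = -5.4133°
wrap1 = π − 2β = 190.8266°
wrap2 = π + 2β = 169.1734°
tangent length = C·cosβ = 52.7636
L = r1·wrap1 + r2·wrap2 + 2·C·cosβ = 10·3.3306 + 5·2.9526 + 2·52.7636 = 153.5959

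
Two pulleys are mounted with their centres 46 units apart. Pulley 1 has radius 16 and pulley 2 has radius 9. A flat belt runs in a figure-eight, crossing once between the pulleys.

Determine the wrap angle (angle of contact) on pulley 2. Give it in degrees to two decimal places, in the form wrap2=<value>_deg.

wrap2=245.84_deg

crossed belt: β = asin((r1+r2)/C) = asin(25/46) = 32.9207°
wrap1 = wrap2 = π + 2β = 245.8415°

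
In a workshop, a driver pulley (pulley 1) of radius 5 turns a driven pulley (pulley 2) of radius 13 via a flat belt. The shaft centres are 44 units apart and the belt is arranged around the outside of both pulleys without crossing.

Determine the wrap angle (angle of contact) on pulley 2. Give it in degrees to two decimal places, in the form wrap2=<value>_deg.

wrap2=200.95_deg

open belt: β = asin((r2−r1)/C) = asin(8/44) = 10.4757°
wrap1 = π − 2β = 159.0486°
wrap2 = π + 2β = 200.9514°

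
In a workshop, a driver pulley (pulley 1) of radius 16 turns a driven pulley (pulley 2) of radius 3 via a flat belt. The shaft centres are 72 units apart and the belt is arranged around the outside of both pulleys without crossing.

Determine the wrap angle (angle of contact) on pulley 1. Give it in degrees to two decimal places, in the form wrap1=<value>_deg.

open belt: β = asin((r2−r1)/C) = asin(-13/72) = -10.4021°
wrap1 = π − 2β = 200.8042°
wrap2 = π + 2β = 159.1958°

wrap1=200.80_deg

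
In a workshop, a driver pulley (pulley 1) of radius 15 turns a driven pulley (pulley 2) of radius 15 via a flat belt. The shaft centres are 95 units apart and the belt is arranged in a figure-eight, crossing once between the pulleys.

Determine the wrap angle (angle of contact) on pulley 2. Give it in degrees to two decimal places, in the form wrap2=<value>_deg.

crossed belt: β = asin((r1+r2)/C) = asin(30/95) = 18.4085°
wrap1 = wrap2 = π + 2β = 216.8170°

wrap2=216.82_deg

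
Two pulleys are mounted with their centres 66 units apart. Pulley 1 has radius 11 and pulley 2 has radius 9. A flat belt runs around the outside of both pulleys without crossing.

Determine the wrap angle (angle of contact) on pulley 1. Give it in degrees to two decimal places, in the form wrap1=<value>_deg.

open belt: β = asin((r2−r1)/C) = asin(-2/66) = -1.7365°
wrap1 = π − 2β = 183.4730°
wrap2 = π + 2β = 176.5270°

wrap1=183.47_deg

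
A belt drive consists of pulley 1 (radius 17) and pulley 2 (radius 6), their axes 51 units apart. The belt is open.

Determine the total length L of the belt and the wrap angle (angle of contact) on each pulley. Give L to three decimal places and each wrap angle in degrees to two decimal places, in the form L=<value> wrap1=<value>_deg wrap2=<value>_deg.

open belt: β = asin((r2−r1)/C) = asin(-11/51) = -12.4558°
wrap1 = π − 2β = 204.9116°
wrap2 = π + 2β = 155.0884°
tangent length = C·cosβ = 49.7996
L = r1·wrap1 + r2·wrap2 + 2·C·cosβ = 17·3.5764 + 6·2.7068 + 2·49.7996 = 176.6385

L=176.639 wrap1=204.91_deg wrap2=155.09_deg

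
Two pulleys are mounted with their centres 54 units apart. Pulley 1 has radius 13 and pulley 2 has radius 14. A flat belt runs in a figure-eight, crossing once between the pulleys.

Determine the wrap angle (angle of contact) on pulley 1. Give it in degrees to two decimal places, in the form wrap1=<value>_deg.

crossed belt: β = asin((r1+r2)/C) = asin(27/54) = 30.0000°
wrap1 = wrap2 = π + 2β = 240.0000°

wrap1=240.00_deg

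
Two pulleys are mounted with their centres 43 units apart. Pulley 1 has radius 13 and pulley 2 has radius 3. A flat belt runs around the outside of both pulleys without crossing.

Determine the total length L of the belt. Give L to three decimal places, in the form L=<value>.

open belt: β = asin((r2−r1)/C) = asin(-10/43) = -13.4477°
wrap1 = π − 2β = 206.8955°
wrap2 = π + 2β = 153.1045°
tangent length = C·cosβ = 41.8210
L = r1·wrap1 + r2·wrap2 + 2·C·cosβ = 13·3.6110 + 3·2.6722 + 2·41.8210 = 138.6017

L=138.602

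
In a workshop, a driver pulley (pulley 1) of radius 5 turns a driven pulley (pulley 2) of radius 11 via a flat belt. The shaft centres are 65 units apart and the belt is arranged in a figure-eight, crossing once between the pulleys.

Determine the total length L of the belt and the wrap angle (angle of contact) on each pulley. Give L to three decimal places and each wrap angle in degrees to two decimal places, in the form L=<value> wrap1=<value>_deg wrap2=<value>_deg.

crossed belt: β = asin((r1+r2)/C) = asin(16/65) = 14.2500°
wrap1 = wrap2 = π + 2β = 208.5001°
tangent length = C·cosβ = 63.0000
L = (r1+r2)·wrap + 2·C·cosβ = 16·3.6390 + 2·63.0000 = 184.2242

L=184.224 wrap1=208.50_deg wrap2=208.50_deg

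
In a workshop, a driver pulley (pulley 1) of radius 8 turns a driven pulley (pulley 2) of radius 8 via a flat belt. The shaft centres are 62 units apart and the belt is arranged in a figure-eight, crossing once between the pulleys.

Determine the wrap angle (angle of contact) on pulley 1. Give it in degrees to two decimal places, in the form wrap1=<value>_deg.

crossed belt: β = asin((r1+r2)/C) = asin(16/62) = 14.9552°
wrap1 = wrap2 = π + 2β = 209.9105°

wrap1=209.91_deg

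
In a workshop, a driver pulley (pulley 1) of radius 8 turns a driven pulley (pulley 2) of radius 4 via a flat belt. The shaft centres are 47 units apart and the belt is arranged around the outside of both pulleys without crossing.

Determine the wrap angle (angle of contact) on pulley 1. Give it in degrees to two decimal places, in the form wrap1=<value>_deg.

open belt: β = asin((r2−r1)/C) = asin(-4/47) = -4.8821°
wrap1 = π − 2β = 189.7643°
wrap2 = π + 2β = 170.2357°

wrap1=189.76_deg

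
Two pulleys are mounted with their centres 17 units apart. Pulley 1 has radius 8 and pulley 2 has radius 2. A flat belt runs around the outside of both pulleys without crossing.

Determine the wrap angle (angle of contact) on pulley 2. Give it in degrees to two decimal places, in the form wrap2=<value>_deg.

open belt: β = asin((r2−r1)/C) = asin(-6/17) = -20.6673°
wrap1 = π − 2β = 221.3346°
wrap2 = π + 2β = 138.6654°

wrap2=138.67_deg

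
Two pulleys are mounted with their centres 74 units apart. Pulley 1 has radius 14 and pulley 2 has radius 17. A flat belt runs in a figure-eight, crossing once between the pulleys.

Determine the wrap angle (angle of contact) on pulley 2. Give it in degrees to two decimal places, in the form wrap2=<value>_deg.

crossed belt: β = asin((r1+r2)/C) = asin(31/74) = 24.7664°
wrap1 = wrap2 = π + 2β = 229.5327°

wrap2=229.53_deg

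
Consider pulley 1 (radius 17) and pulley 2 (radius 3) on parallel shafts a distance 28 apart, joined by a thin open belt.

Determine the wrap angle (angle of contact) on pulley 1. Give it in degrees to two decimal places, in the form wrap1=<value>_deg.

open belt: β = asin((r2−r1)/C) = asin(-14/28) = -30.0000°
wrap1 = π − 2β = 240.0000°
wrap2 = π + 2β = 120.0000°

wrap1=240.00_deg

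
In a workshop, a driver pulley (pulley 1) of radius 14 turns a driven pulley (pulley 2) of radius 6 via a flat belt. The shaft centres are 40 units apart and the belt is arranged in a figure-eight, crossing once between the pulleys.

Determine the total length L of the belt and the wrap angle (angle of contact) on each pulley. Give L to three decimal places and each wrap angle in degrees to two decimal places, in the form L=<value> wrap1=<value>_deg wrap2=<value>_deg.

L=153.058 wrap1=240.00_deg wrap2=240.00_deg

crossed belt: β = asin((r1+r2)/C) = asin(20/40) = 30.0000°
wrap1 = wrap2 = π + 2β = 240.0000°
tangent length = C·cosβ = 34.6410
L = (r1+r2)·wrap + 2·C·cosβ = 20·4.1888 + 2·34.6410 = 153.0578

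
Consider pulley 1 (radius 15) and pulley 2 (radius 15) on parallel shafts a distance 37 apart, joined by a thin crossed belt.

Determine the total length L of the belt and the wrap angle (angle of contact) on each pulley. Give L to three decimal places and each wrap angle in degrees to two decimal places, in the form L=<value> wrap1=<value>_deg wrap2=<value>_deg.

crossed belt: β = asin((r1+r2)/C) = asin(30/37) = 54.1752°
wrap1 = wrap2 = π + 2β = 288.3505°
tangent length = C·cosβ = 21.6564
L = (r1+r2)·wrap + 2·C·cosβ = 30·5.0327 + 2·21.6564 = 194.2928

L=194.293 wrap1=288.35_deg wrap2=288.35_deg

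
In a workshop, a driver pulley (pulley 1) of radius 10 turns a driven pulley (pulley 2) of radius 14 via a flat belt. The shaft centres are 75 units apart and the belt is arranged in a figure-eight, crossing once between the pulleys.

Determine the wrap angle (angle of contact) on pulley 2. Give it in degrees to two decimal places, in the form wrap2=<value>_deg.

wrap2=217.33_deg

crossed belt: β = asin((r1+r2)/C) = asin(24/75) = 18.6629°
wrap1 = wrap2 = π + 2β = 217.3258°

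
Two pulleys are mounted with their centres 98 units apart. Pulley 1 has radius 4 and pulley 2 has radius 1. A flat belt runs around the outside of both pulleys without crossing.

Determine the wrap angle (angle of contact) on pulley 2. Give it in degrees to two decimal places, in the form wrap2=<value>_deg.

wrap2=176.49_deg

open belt: β = asin((r2−r1)/C) = asin(-3/98) = -1.7542°
wrap1 = π − 2β = 183.5085°
wrap2 = π + 2β = 176.4915°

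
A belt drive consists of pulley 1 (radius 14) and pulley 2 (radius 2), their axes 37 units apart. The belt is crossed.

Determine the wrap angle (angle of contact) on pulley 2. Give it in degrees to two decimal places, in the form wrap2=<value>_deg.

wrap2=231.24_deg

crossed belt: β = asin((r1+r2)/C) = asin(16/37) = 25.6220°
wrap1 = wrap2 = π + 2β = 231.2441°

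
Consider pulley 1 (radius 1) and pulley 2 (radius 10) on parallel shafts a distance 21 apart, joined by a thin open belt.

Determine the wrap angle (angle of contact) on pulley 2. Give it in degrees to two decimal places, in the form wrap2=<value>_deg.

open belt: β = asin((r2−r1)/C) = asin(9/21) = 25.3769°
wrap1 = π − 2β = 129.2461°
wrap2 = π + 2β = 230.7539°

wrap2=230.75_deg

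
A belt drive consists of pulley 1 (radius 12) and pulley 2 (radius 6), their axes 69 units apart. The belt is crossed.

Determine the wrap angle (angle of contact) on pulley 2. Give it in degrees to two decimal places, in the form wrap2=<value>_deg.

wrap2=210.24_deg

crossed belt: β = asin((r1+r2)/C) = asin(18/69) = 15.1217°
wrap1 = wrap2 = π + 2β = 210.2433°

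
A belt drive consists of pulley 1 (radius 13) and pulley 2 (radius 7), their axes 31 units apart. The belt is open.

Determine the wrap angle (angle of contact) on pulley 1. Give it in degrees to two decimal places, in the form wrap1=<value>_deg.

wrap1=202.32_deg

open belt: β = asin((r2−r1)/C) = asin(-6/31) = -11.1599°
wrap1 = π − 2β = 202.3199°
wrap2 = π + 2β = 157.6801°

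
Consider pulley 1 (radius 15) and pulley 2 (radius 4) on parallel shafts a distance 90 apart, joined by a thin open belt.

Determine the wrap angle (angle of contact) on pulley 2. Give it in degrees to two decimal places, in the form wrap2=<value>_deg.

wrap2=165.96_deg

open belt: β = asin((r2−r1)/C) = asin(-11/90) = -7.0204°
wrap1 = π − 2β = 194.0407°
wrap2 = π + 2β = 165.9593°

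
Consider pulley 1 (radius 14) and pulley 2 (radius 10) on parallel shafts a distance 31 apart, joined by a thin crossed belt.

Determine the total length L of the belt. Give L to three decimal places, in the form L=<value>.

crossed belt: β = asin((r1+r2)/C) = asin(24/31) = 50.7320°
wrap1 = wrap2 = π + 2β = 281.4639°
tangent length = C·cosβ = 19.6214
L = (r1+r2)·wrap + 2·C·cosβ = 24·4.9125 + 2·19.6214 = 157.1422

L=157.142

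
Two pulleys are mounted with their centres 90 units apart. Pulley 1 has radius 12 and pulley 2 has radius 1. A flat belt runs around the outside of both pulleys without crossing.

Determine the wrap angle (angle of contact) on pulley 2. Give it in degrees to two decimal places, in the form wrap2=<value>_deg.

wrap2=165.96_deg

open belt: β = asin((r2−r1)/C) = asin(-11/90) = -7.0204°
wrap1 = π − 2β = 194.0407°
wrap2 = π + 2β = 165.9593°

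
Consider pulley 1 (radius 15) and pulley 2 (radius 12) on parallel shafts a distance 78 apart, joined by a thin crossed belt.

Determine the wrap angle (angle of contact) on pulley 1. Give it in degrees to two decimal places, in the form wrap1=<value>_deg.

wrap1=220.50_deg

crossed belt: β = asin((r1+r2)/C) = asin(27/78) = 20.2522°
wrap1 = wrap2 = π + 2β = 220.5045°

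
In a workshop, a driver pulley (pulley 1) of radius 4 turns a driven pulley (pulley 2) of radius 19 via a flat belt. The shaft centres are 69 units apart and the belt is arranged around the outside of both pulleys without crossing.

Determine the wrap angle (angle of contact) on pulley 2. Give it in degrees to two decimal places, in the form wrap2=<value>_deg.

open belt: β = asin((r2−r1)/C) = asin(15/69) = 12.5559°
wrap1 = π − 2β = 154.8883°
wrap2 = π + 2β = 205.1117°

wrap2=205.11_deg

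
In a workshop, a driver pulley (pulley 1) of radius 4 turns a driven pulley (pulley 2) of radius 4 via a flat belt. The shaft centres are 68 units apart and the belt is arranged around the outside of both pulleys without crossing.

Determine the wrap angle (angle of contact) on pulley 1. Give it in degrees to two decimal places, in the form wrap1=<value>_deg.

wrap1=180.00_deg

open belt: β = asin((r2−r1)/C) = asin(0/68) = 0.0000°
wrap1 = π − 2β = 180.0000°
wrap2 = π + 2β = 180.0000°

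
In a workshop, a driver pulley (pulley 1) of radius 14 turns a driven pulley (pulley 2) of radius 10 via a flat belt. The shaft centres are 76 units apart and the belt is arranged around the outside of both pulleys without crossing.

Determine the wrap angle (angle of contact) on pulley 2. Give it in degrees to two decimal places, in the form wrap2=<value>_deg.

wrap2=173.97_deg

open belt: β = asin((r2−r1)/C) = asin(-4/76) = -3.0170°
wrap1 = π − 2β = 186.0339°
wrap2 = π + 2β = 173.9661°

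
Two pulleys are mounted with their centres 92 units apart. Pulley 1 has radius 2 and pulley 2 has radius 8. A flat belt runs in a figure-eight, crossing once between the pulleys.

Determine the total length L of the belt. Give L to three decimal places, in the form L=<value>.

crossed belt: β = asin((r1+r2)/C) = asin(10/92) = 6.2401°
wrap1 = wrap2 = π + 2β = 192.4803°
tangent length = C·cosβ = 91.4549
L = (r1+r2)·wrap + 2·C·cosβ = 10·3.3594 + 2·91.4549 = 216.5040

L=216.504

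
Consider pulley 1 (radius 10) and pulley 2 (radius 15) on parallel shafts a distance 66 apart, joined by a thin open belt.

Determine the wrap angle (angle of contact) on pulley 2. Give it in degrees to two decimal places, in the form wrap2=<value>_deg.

open belt: β = asin((r2−r1)/C) = asin(5/66) = 4.3448°
wrap1 = π − 2β = 171.3105°
wrap2 = π + 2β = 188.6895°

wrap2=188.69_deg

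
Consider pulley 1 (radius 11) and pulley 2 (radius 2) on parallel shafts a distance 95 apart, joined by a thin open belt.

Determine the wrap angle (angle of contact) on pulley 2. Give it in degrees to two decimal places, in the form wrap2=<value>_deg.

open belt: β = asin((r2−r1)/C) = asin(-9/95) = -5.4362°
wrap1 = π − 2β = 190.8723°
wrap2 = π + 2β = 169.1277°

wrap2=169.13_deg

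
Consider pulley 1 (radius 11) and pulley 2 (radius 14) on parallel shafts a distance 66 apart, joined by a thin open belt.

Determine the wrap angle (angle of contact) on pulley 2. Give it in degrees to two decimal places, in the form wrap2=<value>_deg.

open belt: β = asin((r2−r1)/C) = asin(3/66) = 2.6053°
wrap1 = π − 2β = 174.7895°
wrap2 = π + 2β = 185.2105°

wrap2=185.21_deg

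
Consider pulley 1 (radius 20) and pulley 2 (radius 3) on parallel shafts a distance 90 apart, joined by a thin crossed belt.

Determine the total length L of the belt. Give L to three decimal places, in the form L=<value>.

crossed belt: β = asin((r1+r2)/C) = asin(23/90) = 14.8065°
wrap1 = wrap2 = π + 2β = 209.6130°
tangent length = C·cosβ = 87.0115
L = (r1+r2)·wrap + 2·C·cosβ = 23·3.6584 + 2·87.0115 = 258.1670

L=258.167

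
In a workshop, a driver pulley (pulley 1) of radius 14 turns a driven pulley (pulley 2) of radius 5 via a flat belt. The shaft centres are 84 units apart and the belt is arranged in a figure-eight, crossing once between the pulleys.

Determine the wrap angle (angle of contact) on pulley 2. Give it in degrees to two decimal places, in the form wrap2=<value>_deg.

wrap2=206.15_deg

crossed belt: β = asin((r1+r2)/C) = asin(19/84) = 13.0729°
wrap1 = wrap2 = π + 2β = 206.1458°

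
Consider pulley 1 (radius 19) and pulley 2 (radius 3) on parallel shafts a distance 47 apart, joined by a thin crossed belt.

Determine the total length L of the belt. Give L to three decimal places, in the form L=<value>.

L=173.615

crossed belt: β = asin((r1+r2)/C) = asin(22/47) = 27.9101°
wrap1 = wrap2 = π + 2β = 235.8201°
tangent length = C·cosβ = 41.5331
L = (r1+r2)·wrap + 2·C·cosβ = 22·4.1158 + 2·41.5331 = 173.6147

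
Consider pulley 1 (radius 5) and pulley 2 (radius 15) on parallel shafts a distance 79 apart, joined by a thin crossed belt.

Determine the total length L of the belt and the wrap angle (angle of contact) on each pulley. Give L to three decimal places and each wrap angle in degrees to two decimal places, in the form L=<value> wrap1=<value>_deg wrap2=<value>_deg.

L=225.923 wrap1=209.33_deg wrap2=209.33_deg

crossed belt: β = asin((r1+r2)/C) = asin(20/79) = 14.6649°
wrap1 = wrap2 = π + 2β = 209.3297°
tangent length = C·cosβ = 76.4264
L = (r1+r2)·wrap + 2·C·cosβ = 20·3.6535 + 2·76.4264 = 225.9227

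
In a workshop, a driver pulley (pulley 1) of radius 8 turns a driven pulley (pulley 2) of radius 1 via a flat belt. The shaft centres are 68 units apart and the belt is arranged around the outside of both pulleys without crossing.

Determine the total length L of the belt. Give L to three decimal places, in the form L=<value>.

L=164.996

open belt: β = asin((r2−r1)/C) = asin(-7/68) = -5.9086°
wrap1 = π − 2β = 191.8171°
wrap2 = π + 2β = 168.1829°
tangent length = C·cosβ = 67.6387
L = r1·wrap1 + r2·wrap2 + 2·C·cosβ = 8·3.3478 + 1·2.9353 + 2·67.6387 = 164.9956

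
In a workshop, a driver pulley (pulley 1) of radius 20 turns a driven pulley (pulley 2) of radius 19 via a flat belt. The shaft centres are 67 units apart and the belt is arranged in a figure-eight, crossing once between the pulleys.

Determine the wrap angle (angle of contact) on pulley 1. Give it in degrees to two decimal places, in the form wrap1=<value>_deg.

crossed belt: β = asin((r1+r2)/C) = asin(39/67) = 35.5976°
wrap1 = wrap2 = π + 2β = 251.1953°

wrap1=251.20_deg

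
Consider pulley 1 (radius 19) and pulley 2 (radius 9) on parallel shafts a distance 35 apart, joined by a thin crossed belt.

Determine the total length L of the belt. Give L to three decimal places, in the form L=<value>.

L=181.893

crossed belt: β = asin((r1+r2)/C) = asin(28/35) = 53.1301°
wrap1 = wrap2 = π + 2β = 286.2602°
tangent length = C·cosβ = 21.0000
L = (r1+r2)·wrap + 2·C·cosβ = 28·4.9962 + 2·21.0000 = 181.8931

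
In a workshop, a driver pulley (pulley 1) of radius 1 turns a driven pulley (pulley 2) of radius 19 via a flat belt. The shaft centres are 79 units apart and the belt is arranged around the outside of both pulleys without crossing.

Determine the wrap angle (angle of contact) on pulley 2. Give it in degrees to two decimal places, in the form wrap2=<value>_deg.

open belt: β = asin((r2−r1)/C) = asin(18/79) = 13.1704°
wrap1 = π − 2β = 153.6592°
wrap2 = π + 2β = 206.3408°

wrap2=206.34_deg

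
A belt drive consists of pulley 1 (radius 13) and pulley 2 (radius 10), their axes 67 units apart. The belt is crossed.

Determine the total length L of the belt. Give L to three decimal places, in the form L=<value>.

L=214.233

crossed belt: β = asin((r1+r2)/C) = asin(23/67) = 20.0771°
wrap1 = wrap2 = π + 2β = 220.1541°
tangent length = C·cosβ = 62.9285
L = (r1+r2)·wrap + 2·C·cosβ = 23·3.8424 + 2·62.9285 = 214.2326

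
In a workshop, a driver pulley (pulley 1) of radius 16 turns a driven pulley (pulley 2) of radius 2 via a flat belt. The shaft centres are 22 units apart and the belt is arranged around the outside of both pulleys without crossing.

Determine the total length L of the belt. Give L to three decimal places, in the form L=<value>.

open belt: β = asin((r2−r1)/C) = asin(-14/22) = -39.5212°
wrap1 = π − 2β = 259.0424°
wrap2 = π + 2β = 100.9576°
tangent length = C·cosβ = 16.9706
L = r1·wrap1 + r2·wrap2 + 2·C·cosβ = 16·4.5211 + 2·1.7620 + 2·16.9706 = 109.8035

L=109.803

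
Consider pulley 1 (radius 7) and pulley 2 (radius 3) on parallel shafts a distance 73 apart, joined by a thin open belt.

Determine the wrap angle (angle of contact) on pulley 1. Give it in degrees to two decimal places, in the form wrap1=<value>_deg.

wrap1=186.28_deg

open belt: β = asin((r2−r1)/C) = asin(-4/73) = -3.1411°
wrap1 = π − 2β = 186.2821°
wrap2 = π + 2β = 173.7179°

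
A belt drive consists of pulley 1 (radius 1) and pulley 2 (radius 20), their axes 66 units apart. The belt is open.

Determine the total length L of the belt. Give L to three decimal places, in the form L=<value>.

L=203.482

open belt: β = asin((r2−r1)/C) = asin(19/66) = 16.7310°
wrap1 = π − 2β = 146.5380°
wrap2 = π + 2β = 213.4620°
tangent length = C·cosβ = 63.2060
L = r1·wrap1 + r2·wrap2 + 2·C·cosβ = 1·2.5576 + 20·3.7256 + 2·63.2060 = 203.4819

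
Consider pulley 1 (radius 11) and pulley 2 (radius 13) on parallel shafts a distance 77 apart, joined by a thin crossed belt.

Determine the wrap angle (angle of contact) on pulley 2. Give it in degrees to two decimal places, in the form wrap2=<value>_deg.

wrap2=216.32_deg

crossed belt: β = asin((r1+r2)/C) = asin(24/77) = 18.1610°
wrap1 = wrap2 = π + 2β = 216.3220°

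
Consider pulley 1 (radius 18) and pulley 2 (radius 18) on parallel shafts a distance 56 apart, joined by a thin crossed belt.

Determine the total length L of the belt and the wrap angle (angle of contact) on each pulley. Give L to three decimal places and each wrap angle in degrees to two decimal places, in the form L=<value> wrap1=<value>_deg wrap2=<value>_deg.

crossed belt: β = asin((r1+r2)/C) = asin(36/56) = 40.0052°
wrap1 = wrap2 = π + 2β = 260.0104°
tangent length = C·cosβ = 42.8952
L = (r1+r2)·wrap + 2·C·cosβ = 36·4.5380 + 2·42.8952 = 249.1598

L=249.160 wrap1=260.01_deg wrap2=260.01_deg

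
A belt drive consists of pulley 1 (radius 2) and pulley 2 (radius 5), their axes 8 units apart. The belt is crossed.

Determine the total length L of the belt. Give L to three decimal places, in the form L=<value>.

L=44.653

crossed belt: β = asin((r1+r2)/C) = asin(7/8) = 61.0450°
wrap1 = wrap2 = π + 2β = 302.0900°
tangent length = C·cosβ = 3.8730
L = (r1+r2)·wrap + 2·C·cosβ = 7·5.2725 + 2·3.8730 = 44.6532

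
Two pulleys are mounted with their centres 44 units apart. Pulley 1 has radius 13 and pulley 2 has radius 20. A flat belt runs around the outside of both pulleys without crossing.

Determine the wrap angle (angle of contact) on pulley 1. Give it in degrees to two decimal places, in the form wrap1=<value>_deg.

wrap1=161.69_deg

open belt: β = asin((r2−r1)/C) = asin(7/44) = 9.1541°
wrap1 = π − 2β = 161.6917°
wrap2 = π + 2β = 198.3083°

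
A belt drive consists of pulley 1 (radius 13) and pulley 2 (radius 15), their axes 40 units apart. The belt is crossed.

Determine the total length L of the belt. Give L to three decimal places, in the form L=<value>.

crossed belt: β = asin((r1+r2)/C) = asin(28/40) = 44.4270°
wrap1 = wrap2 = π + 2β = 268.8540°
tangent length = C·cosβ = 28.5657
L = (r1+r2)·wrap + 2·C·cosβ = 28·4.6924 + 2·28.5657 = 188.5183

L=188.518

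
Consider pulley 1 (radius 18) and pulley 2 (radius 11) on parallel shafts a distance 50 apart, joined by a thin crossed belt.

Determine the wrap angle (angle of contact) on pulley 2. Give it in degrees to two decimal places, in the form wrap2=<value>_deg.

crossed belt: β = asin((r1+r2)/C) = asin(29/50) = 35.4505°
wrap1 = wrap2 = π + 2β = 250.9011°

wrap2=250.90_deg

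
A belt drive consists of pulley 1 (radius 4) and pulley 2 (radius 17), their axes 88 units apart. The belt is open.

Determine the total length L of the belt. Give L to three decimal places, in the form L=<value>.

open belt: β = asin((r2−r1)/C) = asin(13/88) = 8.4952°
wrap1 = π − 2β = 163.0095°
wrap2 = π + 2β = 196.9905°
tangent length = C·cosβ = 87.0345
L = r1·wrap1 + r2·wrap2 + 2·C·cosβ = 4·2.8451 + 17·3.4381 + 2·87.0345 = 243.8974

L=243.897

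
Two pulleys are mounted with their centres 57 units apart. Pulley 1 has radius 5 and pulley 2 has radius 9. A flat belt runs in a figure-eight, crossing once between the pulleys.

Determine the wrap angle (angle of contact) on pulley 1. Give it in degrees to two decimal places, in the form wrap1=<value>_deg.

crossed belt: β = asin((r1+r2)/C) = asin(14/57) = 14.2181°
wrap1 = wrap2 = π + 2β = 208.4362°

wrap1=208.44_deg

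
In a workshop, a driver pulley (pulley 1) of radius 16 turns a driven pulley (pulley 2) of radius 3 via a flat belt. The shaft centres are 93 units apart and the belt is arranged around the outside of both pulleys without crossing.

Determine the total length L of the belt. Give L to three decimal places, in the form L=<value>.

open belt: β = asin((r2−r1)/C) = asin(-13/93) = -8.0354°
wrap1 = π − 2β = 196.0708°
wrap2 = π + 2β = 163.9292°
tangent length = C·cosβ = 92.0869
L = r1·wrap1 + r2·wrap2 + 2·C·cosβ = 16·3.4221 + 3·2.8611 + 2·92.0869 = 247.5104

L=247.510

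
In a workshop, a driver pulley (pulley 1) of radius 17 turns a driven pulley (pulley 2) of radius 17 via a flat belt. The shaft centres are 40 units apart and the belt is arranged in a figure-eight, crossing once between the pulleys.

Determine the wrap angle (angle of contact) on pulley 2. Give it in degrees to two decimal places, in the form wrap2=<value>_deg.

wrap2=296.42_deg

crossed belt: β = asin((r1+r2)/C) = asin(34/40) = 58.2117°
wrap1 = wrap2 = π + 2β = 296.4233°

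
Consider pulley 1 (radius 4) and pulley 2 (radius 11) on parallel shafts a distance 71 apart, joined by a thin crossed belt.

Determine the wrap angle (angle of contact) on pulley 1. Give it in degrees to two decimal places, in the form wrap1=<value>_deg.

crossed belt: β = asin((r1+r2)/C) = asin(15/71) = 12.1966°
wrap1 = wrap2 = π + 2β = 204.3933°

wrap1=204.39_deg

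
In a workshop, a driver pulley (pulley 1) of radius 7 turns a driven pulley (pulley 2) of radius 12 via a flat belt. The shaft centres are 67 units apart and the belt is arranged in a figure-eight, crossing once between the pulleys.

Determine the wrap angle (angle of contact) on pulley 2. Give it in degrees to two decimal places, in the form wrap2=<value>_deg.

crossed belt: β = asin((r1+r2)/C) = asin(19/67) = 16.4741°
wrap1 = wrap2 = π + 2β = 212.9482°

wrap2=212.95_deg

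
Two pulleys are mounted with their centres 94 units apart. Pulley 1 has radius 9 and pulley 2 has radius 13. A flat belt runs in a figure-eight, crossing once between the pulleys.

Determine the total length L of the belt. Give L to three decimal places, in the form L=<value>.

crossed belt: β = asin((r1+r2)/C) = asin(22/94) = 13.5352°
wrap1 = wrap2 = π + 2β = 207.0704°
tangent length = C·cosβ = 91.3893
L = (r1+r2)·wrap + 2·C·cosβ = 22·3.6141 + 2·91.3893 = 262.2879

L=262.288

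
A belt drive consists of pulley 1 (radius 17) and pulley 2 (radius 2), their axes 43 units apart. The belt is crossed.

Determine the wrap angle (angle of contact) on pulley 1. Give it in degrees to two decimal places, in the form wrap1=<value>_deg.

crossed belt: β = asin((r1+r2)/C) = asin(19/43) = 26.2226°
wrap1 = wrap2 = π + 2β = 232.4453°

wrap1=232.45_deg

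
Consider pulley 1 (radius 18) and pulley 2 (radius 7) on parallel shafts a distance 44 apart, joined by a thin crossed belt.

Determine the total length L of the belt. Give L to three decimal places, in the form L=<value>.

crossed belt: β = asin((r1+r2)/C) = asin(25/44) = 34.6235°
wrap1 = wrap2 = π + 2β = 249.2471°
tangent length = C·cosβ = 36.2077
L = (r1+r2)·wrap + 2·C·cosβ = 25·4.3502 + 2·36.2077 = 181.1700

L=181.170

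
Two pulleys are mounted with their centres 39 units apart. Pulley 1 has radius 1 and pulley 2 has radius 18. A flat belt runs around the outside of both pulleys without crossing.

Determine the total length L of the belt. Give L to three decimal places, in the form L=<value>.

open belt: β = asin((r2−r1)/C) = asin(17/39) = 25.8424°
wrap1 = π − 2β = 128.3152°
wrap2 = π + 2β = 231.6848°
tangent length = C·cosβ = 35.0999
L = r1·wrap1 + r2·wrap2 + 2·C·cosβ = 1·2.2395 + 18·4.0437 + 2·35.0999 = 145.2252

L=145.225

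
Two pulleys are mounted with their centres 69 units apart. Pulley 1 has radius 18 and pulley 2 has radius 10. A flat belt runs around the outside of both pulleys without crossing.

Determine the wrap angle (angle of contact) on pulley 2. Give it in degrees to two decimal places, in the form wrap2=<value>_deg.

open belt: β = asin((r2−r1)/C) = asin(-8/69) = -6.6580°
wrap1 = π − 2β = 193.3159°
wrap2 = π + 2β = 166.6841°

wrap2=166.68_deg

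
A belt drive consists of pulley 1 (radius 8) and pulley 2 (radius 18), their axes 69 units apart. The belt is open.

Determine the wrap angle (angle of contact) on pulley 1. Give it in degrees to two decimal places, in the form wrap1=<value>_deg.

wrap1=163.33_deg

open belt: β = asin((r2−r1)/C) = asin(10/69) = 8.3331°
wrap1 = π − 2β = 163.3338°
wrap2 = π + 2β = 196.6662°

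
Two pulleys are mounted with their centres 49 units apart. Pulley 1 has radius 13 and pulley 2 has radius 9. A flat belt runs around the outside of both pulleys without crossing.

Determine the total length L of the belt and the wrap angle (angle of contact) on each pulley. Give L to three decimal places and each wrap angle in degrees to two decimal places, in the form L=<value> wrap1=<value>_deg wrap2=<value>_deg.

open belt: β = asin((r2−r1)/C) = asin(-4/49) = -4.6824°
wrap1 = π − 2β = 189.3648°
wrap2 = π + 2β = 170.6352°
tangent length = C·cosβ = 48.8365
L = r1·wrap1 + r2·wrap2 + 2·C·cosβ = 13·3.3050 + 9·2.9781 + 2·48.8365 = 167.4418

L=167.442 wrap1=189.36_deg wrap2=170.64_deg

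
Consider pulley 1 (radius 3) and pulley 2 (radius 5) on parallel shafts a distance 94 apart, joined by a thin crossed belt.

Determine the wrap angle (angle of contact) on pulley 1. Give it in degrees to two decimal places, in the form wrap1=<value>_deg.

crossed belt: β = asin((r1+r2)/C) = asin(8/94) = 4.8821°
wrap1 = wrap2 = π + 2β = 189.7643°

wrap1=189.76_deg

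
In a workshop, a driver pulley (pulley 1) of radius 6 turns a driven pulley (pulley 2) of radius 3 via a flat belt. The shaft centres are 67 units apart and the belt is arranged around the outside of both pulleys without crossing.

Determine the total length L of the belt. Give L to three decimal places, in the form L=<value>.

L=162.409

open belt: β = asin((r2−r1)/C) = asin(-3/67) = -2.5663°
wrap1 = π − 2β = 185.1327°
wrap2 = π + 2β = 174.8673°
tangent length = C·cosβ = 66.9328
L = r1·wrap1 + r2·wrap2 + 2·C·cosβ = 6·3.2312 + 3·3.0520 + 2·66.9328 = 162.4087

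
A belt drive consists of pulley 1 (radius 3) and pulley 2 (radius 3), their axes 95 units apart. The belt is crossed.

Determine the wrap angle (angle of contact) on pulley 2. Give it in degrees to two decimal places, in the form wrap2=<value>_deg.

wrap2=187.24_deg

crossed belt: β = asin((r1+r2)/C) = asin(6/95) = 3.6211°
wrap1 = wrap2 = π + 2β = 187.2422°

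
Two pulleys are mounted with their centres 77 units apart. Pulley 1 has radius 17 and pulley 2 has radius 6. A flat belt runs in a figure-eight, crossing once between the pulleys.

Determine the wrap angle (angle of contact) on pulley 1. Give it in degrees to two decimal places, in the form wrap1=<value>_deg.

crossed belt: β = asin((r1+r2)/C) = asin(23/77) = 17.3796°
wrap1 = wrap2 = π + 2β = 214.7592°

wrap1=214.76_deg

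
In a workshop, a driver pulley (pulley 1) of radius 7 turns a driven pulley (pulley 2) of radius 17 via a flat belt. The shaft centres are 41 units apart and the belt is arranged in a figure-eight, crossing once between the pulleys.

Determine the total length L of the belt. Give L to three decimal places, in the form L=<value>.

L=171.897

crossed belt: β = asin((r1+r2)/C) = asin(24/41) = 35.8288°
wrap1 = wrap2 = π + 2β = 251.6577°
tangent length = C·cosβ = 33.2415
L = (r1+r2)·wrap + 2·C·cosβ = 24·4.3923 + 2·33.2415 = 171.8972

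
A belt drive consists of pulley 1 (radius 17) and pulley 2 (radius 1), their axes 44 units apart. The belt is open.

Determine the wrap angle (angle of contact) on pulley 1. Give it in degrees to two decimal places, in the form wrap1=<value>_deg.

wrap1=222.65_deg

open belt: β = asin((r2−r1)/C) = asin(-16/44) = -21.3237°
wrap1 = π − 2β = 222.6474°
wrap2 = π + 2β = 137.3526°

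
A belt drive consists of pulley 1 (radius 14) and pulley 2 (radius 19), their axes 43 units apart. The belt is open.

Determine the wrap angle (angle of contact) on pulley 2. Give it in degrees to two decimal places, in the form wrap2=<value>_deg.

open belt: β = asin((r2−r1)/C) = asin(5/43) = 6.6774°
wrap1 = π − 2β = 166.6452°
wrap2 = π + 2β = 193.3548°

wrap2=193.35_deg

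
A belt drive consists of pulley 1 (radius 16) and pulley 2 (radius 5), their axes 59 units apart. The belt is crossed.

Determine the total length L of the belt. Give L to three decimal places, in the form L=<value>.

crossed belt: β = asin((r1+r2)/C) = asin(21/59) = 20.8506°
wrap1 = wrap2 = π + 2β = 221.7012°
tangent length = C·cosβ = 55.1362
L = (r1+r2)·wrap + 2·C·cosβ = 21·3.8694 + 2·55.1362 = 191.5301

L=191.530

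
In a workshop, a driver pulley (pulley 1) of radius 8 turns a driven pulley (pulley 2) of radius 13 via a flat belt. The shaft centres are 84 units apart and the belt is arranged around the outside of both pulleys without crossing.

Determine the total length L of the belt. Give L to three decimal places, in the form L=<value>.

L=234.271

open belt: β = asin((r2−r1)/C) = asin(5/84) = 3.4125°
wrap1 = π − 2β = 173.1750°
wrap2 = π + 2β = 186.8250°
tangent length = C·cosβ = 83.8511
L = r1·wrap1 + r2·wrap2 + 2·C·cosβ = 8·3.0225 + 13·3.2607 + 2·83.8511 = 234.2712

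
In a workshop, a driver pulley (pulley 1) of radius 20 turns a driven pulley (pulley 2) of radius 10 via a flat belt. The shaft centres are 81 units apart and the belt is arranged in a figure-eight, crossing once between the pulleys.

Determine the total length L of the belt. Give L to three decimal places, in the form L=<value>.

L=267.491

crossed belt: β = asin((r1+r2)/C) = asin(30/81) = 21.7385°
wrap1 = wrap2 = π + 2β = 223.4769°
tangent length = C·cosβ = 75.2396
L = (r1+r2)·wrap + 2·C·cosβ = 30·3.9004 + 2·75.2396 = 267.4915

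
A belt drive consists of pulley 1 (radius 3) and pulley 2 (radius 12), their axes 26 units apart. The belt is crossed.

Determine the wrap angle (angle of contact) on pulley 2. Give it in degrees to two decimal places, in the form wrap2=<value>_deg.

crossed belt: β = asin((r1+r2)/C) = asin(15/26) = 35.2344°
wrap1 = wrap2 = π + 2β = 250.4688°

wrap2=250.47_deg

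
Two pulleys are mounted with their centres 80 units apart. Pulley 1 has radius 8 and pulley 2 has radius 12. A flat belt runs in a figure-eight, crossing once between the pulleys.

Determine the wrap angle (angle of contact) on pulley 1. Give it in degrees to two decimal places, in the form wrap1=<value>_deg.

crossed belt: β = asin((r1+r2)/C) = asin(20/80) = 14.4775°
wrap1 = wrap2 = π + 2β = 208.9550°

wrap1=208.96_deg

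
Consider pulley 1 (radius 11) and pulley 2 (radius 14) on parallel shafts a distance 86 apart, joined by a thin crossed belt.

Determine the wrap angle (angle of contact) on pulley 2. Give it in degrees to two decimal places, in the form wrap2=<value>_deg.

wrap2=213.80_deg

crossed belt: β = asin((r1+r2)/C) = asin(25/86) = 16.8997°
wrap1 = wrap2 = π + 2β = 213.7995°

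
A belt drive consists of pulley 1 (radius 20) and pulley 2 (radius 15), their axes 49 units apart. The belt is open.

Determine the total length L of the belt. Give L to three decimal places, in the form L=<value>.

L=208.466

open belt: β = asin((r2−r1)/C) = asin(-5/49) = -5.8567°
wrap1 = π − 2β = 191.7134°
wrap2 = π + 2β = 168.2866°
tangent length = C·cosβ = 48.7442
L = r1·wrap1 + r2·wrap2 + 2·C·cosβ = 20·3.3460 + 15·2.9372 + 2·48.7442 = 208.4664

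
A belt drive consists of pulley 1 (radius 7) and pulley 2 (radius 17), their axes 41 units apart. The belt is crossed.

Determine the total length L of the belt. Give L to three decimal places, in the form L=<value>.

crossed belt: β = asin((r1+r2)/C) = asin(24/41) = 35.8288°
wrap1 = wrap2 = π + 2β = 251.6577°
tangent length = C·cosβ = 33.2415
L = (r1+r2)·wrap + 2·C·cosβ = 24·4.3923 + 2·33.2415 = 171.8972

L=171.897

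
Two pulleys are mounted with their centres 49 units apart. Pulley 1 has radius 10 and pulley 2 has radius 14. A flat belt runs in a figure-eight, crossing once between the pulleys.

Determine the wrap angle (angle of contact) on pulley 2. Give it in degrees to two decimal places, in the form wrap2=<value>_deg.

crossed belt: β = asin((r1+r2)/C) = asin(24/49) = 29.3272°
wrap1 = wrap2 = π + 2β = 238.6543°

wrap2=238.65_deg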